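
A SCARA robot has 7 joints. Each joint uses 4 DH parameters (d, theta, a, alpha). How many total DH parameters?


Given: 7 joints, 4 DH parameters per joint (d, theta, a, alpha)
Total DH parameters = number_of_joints * 4
Total = 7 * 4
Total = 28

28


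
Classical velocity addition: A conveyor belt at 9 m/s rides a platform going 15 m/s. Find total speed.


Given: object velocity = 9 m/s, platform velocity = 15 m/s (same direction)
Using classical velocity addition: v_total = v_object + v_platform
v_total = 9 + 15
v_total = 24 m/s

24 m/s


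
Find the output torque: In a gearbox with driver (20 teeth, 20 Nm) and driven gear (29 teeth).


Given: N1 = 20, N2 = 29, T1 = 20 Nm
Using T2/T1 = N2/N1
T2 = T1 * N2 / N1
T2 = 20 * 29 / 20
T2 = 580 / 20
T2 = 29 Nm

29 Nm


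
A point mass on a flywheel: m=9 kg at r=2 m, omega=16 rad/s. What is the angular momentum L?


Given: m = 9 kg, r = 2 m, omega = 16 rad/s
For a point mass: I = m*r^2
I = 9*2^2 = 9*4 = 36
L = I*omega = 36*16
L = 576 kg*m^2/s

576 kg*m^2/s


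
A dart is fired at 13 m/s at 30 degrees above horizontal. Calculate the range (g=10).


Given: v0 = 13 m/s, theta = 30 deg, g = 10 m/s^2
sin(2*30) = sin(60) = sqrt(3)/2
Using R = v0^2 * sin(2*theta) / g
R = 13^2 * (sqrt(3)/2) / 10
R = 169 * sqrt(3) / 20
R = 169/20*sqrt(3) m

169/20*sqrt(3) m


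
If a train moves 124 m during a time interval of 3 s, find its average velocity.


Given: distance d = 124 m, time t = 3 s
Using v = d / t
v = 124 / 3
v = 124/3 m/s

124/3 m/s


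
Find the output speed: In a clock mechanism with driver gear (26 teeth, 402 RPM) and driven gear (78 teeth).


Given: N1 = 26 teeth, w1 = 402 RPM, N2 = 78 teeth
Using N1*w1 = N2*w2
w2 = N1*w1 / N2
w2 = 26*402 / 78
w2 = 10452 / 78
w2 = 134 RPM

134 RPM


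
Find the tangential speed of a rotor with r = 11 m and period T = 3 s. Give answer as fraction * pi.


Given: radius r = 11 m, period T = 3 s
Using v = 2*pi*r / T
v = 2*pi*11 / 3
v = 22*pi / 3
v = 22/3*pi m/s

22/3*pi m/s


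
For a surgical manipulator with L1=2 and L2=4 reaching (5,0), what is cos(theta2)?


Given: L1 = 2, L2 = 4, target (x, y) = (5, 0)
Using cos(theta2) = (x^2 + y^2 - L1^2 - L2^2) / (2*L1*L2)
x^2 + y^2 = 5^2 + 0 = 25
L1^2 + L2^2 = 4 + 16 = 20
Numerator = 25 - 20 = 5
Denominator = 2*2*4 = 16
cos(theta2) = 5/16 = 5/16

5/16


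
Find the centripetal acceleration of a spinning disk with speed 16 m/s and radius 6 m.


Given: v = 16 m/s, r = 6 m
Using a_c = v^2 / r
a_c = 16^2 / 6
a_c = 256 / 6
a_c = 128/3 m/s^2

128/3 m/s^2


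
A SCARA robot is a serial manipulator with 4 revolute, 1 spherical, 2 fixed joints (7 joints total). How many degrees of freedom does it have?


Given: serial robot with 4 revolute, 1 spherical, 2 fixed joints
DOF contribution per joint type: revolute=1, prismatic=1, spherical=3, fixed=0
DOF = 4*1 + 1*3 + 2*0
DOF = 7

7


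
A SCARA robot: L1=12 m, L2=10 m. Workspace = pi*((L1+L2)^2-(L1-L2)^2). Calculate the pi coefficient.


Given: L1 = 12, L2 = 10
(L1+L2)^2 = (22)^2 = 484
(L1-L2)^2 = (2)^2 = 4
Difference = 484 - 4 = 480
This equals 4*L1*L2 = 4*12*10 = 480
Workspace area = 480*pi

480


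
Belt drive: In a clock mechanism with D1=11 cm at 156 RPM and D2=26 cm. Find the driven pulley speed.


Given: D1 = 11 cm, w1 = 156 RPM, D2 = 26 cm
Using D1*w1 = D2*w2
w2 = D1*w1 / D2
w2 = 11*156 / 26
w2 = 1716 / 26
w2 = 66 RPM

66 RPM


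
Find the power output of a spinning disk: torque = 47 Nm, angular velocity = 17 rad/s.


Given: tau = 47 Nm, omega = 17 rad/s
Using P = tau * omega
P = 47 * 17
P = 799 W

799 W


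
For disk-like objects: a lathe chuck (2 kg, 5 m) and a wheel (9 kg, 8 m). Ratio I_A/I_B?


Given: M1=2 kg, R1=5 m, M2=9 kg, R2=8 m
For a disk: I = (1/2)*M*R^2, so I_A/I_B = (M1*R1^2)/(M2*R2^2)
M1*R1^2 = 2*25 = 50
M2*R2^2 = 9*64 = 576
I_A/I_B = 50/576 = 25/288

25/288


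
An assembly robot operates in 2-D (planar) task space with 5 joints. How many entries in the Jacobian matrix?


Given: task space dimension = 2, joints = 5
Jacobian is a 2 x 5 matrix
Total entries = rows * columns
Total = 2 * 5
Total = 10

10


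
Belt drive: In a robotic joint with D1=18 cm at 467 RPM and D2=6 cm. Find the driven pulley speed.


Given: D1 = 18 cm, w1 = 467 RPM, D2 = 6 cm
Using D1*w1 = D2*w2
w2 = D1*w1 / D2
w2 = 18*467 / 6
w2 = 8406 / 6
w2 = 1401 RPM

1401 RPM


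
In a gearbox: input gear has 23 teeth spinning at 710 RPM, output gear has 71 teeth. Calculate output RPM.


Given: N1 = 23 teeth, w1 = 710 RPM, N2 = 71 teeth
Using N1*w1 = N2*w2
w2 = N1*w1 / N2
w2 = 23*710 / 71
w2 = 16330 / 71
w2 = 230 RPM

230 RPM


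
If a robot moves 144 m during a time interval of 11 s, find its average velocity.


Given: distance d = 144 m, time t = 11 s
Using v = d / t
v = 144 / 11
v = 144/11 m/s

144/11 m/s


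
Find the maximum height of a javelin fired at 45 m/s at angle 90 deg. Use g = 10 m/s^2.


Given: v0 = 45 m/s, theta = 90 deg, g = 10 m/s^2
sin^2(90) = 1
Using H = v0^2 * sin^2(theta) / (2*g)
H = 45^2 * 1 / (2*10)
H = 2025 * 1 / 20
H = 2025 / 20
H = 405/4 m

405/4 m


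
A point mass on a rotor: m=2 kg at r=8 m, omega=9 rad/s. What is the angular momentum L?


Given: m = 2 kg, r = 8 m, omega = 9 rad/s
For a point mass: I = m*r^2
I = 2*8^2 = 2*64 = 128
L = I*omega = 128*9
L = 1152 kg*m^2/s

1152 kg*m^2/s


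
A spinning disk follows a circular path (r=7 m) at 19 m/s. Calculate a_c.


Given: v = 19 m/s, r = 7 m
Using a_c = v^2 / r
a_c = 19^2 / 7
a_c = 361 / 7
a_c = 361/7 m/s^2

361/7 m/s^2


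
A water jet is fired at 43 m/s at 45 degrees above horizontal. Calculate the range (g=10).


Given: v0 = 43 m/s, theta = 45 deg, g = 10 m/s^2
sin(2*45) = sin(90) = 1
Using R = v0^2 * sin(2*theta) / g
R = 43^2 * 1 / 10
R = 1849 / 10
R = 1849/10 m

1849/10 m


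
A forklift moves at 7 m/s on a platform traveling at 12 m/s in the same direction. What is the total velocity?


Given: object velocity = 7 m/s, platform velocity = 12 m/s (same direction)
Using classical velocity addition: v_total = v_object + v_platform
v_total = 7 + 12
v_total = 19 m/s

19 m/s


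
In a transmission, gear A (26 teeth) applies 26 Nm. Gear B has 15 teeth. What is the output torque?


Given: N1 = 26, N2 = 15, T1 = 26 Nm
Using T2/T1 = N2/N1
T2 = T1 * N2 / N1
T2 = 26 * 15 / 26
T2 = 390 / 26
T2 = 15 Nm

15 Nm


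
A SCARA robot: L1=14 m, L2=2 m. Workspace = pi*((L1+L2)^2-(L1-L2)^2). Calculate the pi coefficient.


Given: L1 = 14, L2 = 2
(L1+L2)^2 = (16)^2 = 256
(L1-L2)^2 = (12)^2 = 144
Difference = 256 - 144 = 112
This equals 4*L1*L2 = 4*14*2 = 112
Workspace area = 112*pi

112


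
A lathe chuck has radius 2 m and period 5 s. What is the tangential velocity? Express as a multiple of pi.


Given: radius r = 2 m, period T = 5 s
Using v = 2*pi*r / T
v = 2*pi*2 / 5
v = 4*pi / 5
v = 4/5*pi m/s

4/5*pi m/s


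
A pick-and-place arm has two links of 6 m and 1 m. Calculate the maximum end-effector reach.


Given: L1 = 6 m, L2 = 1 m
For a 2-link planar arm, max reach = L1 + L2 (fully extended)
Max reach = 6 + 1
Max reach = 7 m

7 m


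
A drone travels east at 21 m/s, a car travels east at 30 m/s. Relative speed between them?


Given: v_A = 21 m/s east, v_B = 30 m/s east
Both move in the same direction; relative speed = |v_A - v_B|
|21 - 30| = |-9|
= 9 m/s

9 m/s


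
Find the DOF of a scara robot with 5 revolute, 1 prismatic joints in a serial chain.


Given: serial robot with 5 revolute, 1 prismatic joints
DOF contribution per joint type: revolute=1, prismatic=1, spherical=3, fixed=0
DOF = 5*1 + 1*1
DOF = 6

6


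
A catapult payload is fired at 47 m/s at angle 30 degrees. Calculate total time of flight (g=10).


Given: v0 = 47 m/s, theta = 30 deg, g = 10 m/s^2
sin(30) = 1/2
Using T = 2*v0*sin(theta) / g
T = 2*47*1/2 / 10
T = 47 / 10
T = 47/10 s

47/10 s


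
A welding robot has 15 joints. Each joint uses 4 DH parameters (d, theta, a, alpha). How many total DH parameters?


Given: 15 joints, 4 DH parameters per joint (d, theta, a, alpha)
Total DH parameters = number_of_joints * 4
Total = 15 * 4
Total = 60

60


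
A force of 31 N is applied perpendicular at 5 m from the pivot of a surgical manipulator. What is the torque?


Given: F = 31 N, r = 5 m, angle = 90 deg (perpendicular)
Using tau = F * r * sin(90)
sin(90) = 1
tau = 31 * 5 * 1
tau = 155 Nm

155 Nm


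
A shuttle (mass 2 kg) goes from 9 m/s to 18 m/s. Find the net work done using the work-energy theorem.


Given: m = 2 kg, v0 = 9 m/s, v = 18 m/s
Using W = (1/2)*m*(v^2 - v0^2)
v^2 = 18^2 = 324
v0^2 = 9^2 = 81
v^2 - v0^2 = 324 - 81 = 243
W = (1/2)*2*243 = 243 J

243 J


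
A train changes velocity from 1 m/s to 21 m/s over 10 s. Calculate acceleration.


Given: initial velocity v0 = 1 m/s, final velocity v = 21 m/s, time t = 10 s
Using a = (v - v0) / t
a = (21 - 1) / 10
a = 20 / 10
a = 2 m/s^2

2 m/s^2


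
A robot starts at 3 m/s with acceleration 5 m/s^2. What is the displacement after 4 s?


Given: v0 = 3 m/s, a = 5 m/s^2, t = 4 s
Using s = v0*t + (1/2)*a*t^2
s = 3*4 + (1/2)*5*4^2
s = 12 + (1/2)*80
s = 12 + 40
s = 52

52 m


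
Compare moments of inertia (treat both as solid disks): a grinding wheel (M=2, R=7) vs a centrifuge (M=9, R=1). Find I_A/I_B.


Given: M1=2 kg, R1=7 m, M2=9 kg, R2=1 m
For a disk: I = (1/2)*M*R^2, so I_A/I_B = (M1*R1^2)/(M2*R2^2)
M1*R1^2 = 2*49 = 98
M2*R2^2 = 9*1 = 9
I_A/I_B = 98/9 = 98/9

98/9


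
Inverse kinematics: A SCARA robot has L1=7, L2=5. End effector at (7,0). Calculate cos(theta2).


Given: L1 = 7, L2 = 5, target (x, y) = (7, 0)
Using cos(theta2) = (x^2 + y^2 - L1^2 - L2^2) / (2*L1*L2)
x^2 + y^2 = 7^2 + 0 = 49
L1^2 + L2^2 = 49 + 25 = 74
Numerator = 49 - 74 = -25
Denominator = 2*7*5 = 70
cos(theta2) = -25/70 = -5/14

-5/14


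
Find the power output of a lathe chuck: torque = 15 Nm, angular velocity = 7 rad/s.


Given: tau = 15 Nm, omega = 7 rad/s
Using P = tau * omega
P = 15 * 7
P = 105 W

105 W


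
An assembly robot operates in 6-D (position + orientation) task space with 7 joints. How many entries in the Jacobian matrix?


Given: task space dimension = 6, joints = 7
Jacobian is a 6 x 7 matrix
Total entries = rows * columns
Total = 6 * 7
Total = 42

42


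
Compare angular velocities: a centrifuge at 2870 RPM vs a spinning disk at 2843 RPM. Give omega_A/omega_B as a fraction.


Given: RPM_A = 2870, RPM_B = 2843
omega = 2*pi*RPM/60, so omega_A/omega_B = RPM_A / RPM_B
omega_A/omega_B = 2870 / 2843
omega_A/omega_B = 2870/2843

2870/2843


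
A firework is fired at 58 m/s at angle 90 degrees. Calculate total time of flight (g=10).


Given: v0 = 58 m/s, theta = 90 deg, g = 10 m/s^2
sin(90) = 1
Using T = 2*v0*sin(theta) / g
T = 2*58*1 / 10
T = 116 / 10
T = 58/5 s

58/5 s


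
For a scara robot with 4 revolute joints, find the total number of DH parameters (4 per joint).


Given: 4 joints, 4 DH parameters per joint (d, theta, a, alpha)
Total DH parameters = number_of_joints * 4
Total = 4 * 4
Total = 16

16


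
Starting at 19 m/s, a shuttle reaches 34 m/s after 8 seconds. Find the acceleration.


Given: initial velocity v0 = 19 m/s, final velocity v = 34 m/s, time t = 8 s
Using a = (v - v0) / t
a = (34 - 19) / 8
a = 15 / 8
a = 15/8 m/s^2

15/8 m/s^2


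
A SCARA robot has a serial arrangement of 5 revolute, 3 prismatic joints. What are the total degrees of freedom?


Given: serial robot with 5 revolute, 3 prismatic joints
DOF contribution per joint type: revolute=1, prismatic=1, spherical=3, fixed=0
DOF = 5*1 + 3*1
DOF = 8

8


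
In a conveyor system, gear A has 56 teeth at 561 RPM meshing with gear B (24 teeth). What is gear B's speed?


Given: N1 = 56 teeth, w1 = 561 RPM, N2 = 24 teeth
Using N1*w1 = N2*w2
w2 = N1*w1 / N2
w2 = 56*561 / 24
w2 = 31416 / 24
w2 = 1309 RPM

1309 RPM


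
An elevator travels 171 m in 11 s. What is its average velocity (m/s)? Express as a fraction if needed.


Given: distance d = 171 m, time t = 11 s
Using v = d / t
v = 171 / 11
v = 171/11 m/s

171/11 m/s


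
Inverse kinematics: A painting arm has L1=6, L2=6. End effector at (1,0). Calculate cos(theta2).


Given: L1 = 6, L2 = 6, target (x, y) = (1, 0)
Using cos(theta2) = (x^2 + y^2 - L1^2 - L2^2) / (2*L1*L2)
x^2 + y^2 = 1^2 + 0 = 1
L1^2 + L2^2 = 36 + 36 = 72
Numerator = 1 - 72 = -71
Denominator = 2*6*6 = 72
cos(theta2) = -71/72 = -71/72

-71/72


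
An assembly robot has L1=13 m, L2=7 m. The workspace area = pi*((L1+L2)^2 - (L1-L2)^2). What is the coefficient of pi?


Given: L1 = 13, L2 = 7
(L1+L2)^2 = (20)^2 = 400
(L1-L2)^2 = (6)^2 = 36
Difference = 400 - 36 = 364
This equals 4*L1*L2 = 4*13*7 = 364
Workspace area = 364*pi

364


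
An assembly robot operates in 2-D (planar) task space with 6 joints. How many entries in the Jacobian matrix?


Given: task space dimension = 2, joints = 6
Jacobian is a 2 x 6 matrix
Total entries = rows * columns
Total = 2 * 6
Total = 12

12


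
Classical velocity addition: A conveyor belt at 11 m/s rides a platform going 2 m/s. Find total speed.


Given: object velocity = 11 m/s, platform velocity = 2 m/s (same direction)
Using classical velocity addition: v_total = v_object + v_platform
v_total = 11 + 2
v_total = 13 m/s

13 m/s


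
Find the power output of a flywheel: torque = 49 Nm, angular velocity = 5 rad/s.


Given: tau = 49 Nm, omega = 5 rad/s
Using P = tau * omega
P = 49 * 5
P = 245 W

245 W


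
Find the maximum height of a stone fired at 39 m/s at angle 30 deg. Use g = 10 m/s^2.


Given: v0 = 39 m/s, theta = 30 deg, g = 10 m/s^2
sin^2(30) = 1/4
Using H = v0^2 * sin^2(theta) / (2*g)
H = 39^2 * 1/4 / (2*10)
H = 1521 * 1/4 / 20
H = 1521/4 / 20
H = 1521/80 m

1521/80 m


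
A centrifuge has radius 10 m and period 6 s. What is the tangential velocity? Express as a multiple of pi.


Given: radius r = 10 m, period T = 6 s
Using v = 2*pi*r / T
v = 2*pi*10 / 6
v = 20*pi / 6
v = 10/3*pi m/s

10/3*pi m/s


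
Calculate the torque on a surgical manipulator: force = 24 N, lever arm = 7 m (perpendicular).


Given: F = 24 N, r = 7 m, angle = 90 deg (perpendicular)
Using tau = F * r * sin(90)
sin(90) = 1
tau = 24 * 7 * 1
tau = 168 Nm

168 Nm


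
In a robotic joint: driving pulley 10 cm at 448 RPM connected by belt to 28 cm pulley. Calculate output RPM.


Given: D1 = 10 cm, w1 = 448 RPM, D2 = 28 cm
Using D1*w1 = D2*w2
w2 = D1*w1 / D2
w2 = 10*448 / 28
w2 = 4480 / 28
w2 = 160 RPM

160 RPM


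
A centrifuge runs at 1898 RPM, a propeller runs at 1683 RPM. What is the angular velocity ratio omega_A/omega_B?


Given: RPM_A = 1898, RPM_B = 1683
omega = 2*pi*RPM/60, so omega_A/omega_B = RPM_A / RPM_B
omega_A/omega_B = 1898 / 1683
omega_A/omega_B = 1898/1683

1898/1683


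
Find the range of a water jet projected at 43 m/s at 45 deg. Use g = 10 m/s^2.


Given: v0 = 43 m/s, theta = 45 deg, g = 10 m/s^2
sin(2*45) = sin(90) = 1
Using R = v0^2 * sin(2*theta) / g
R = 43^2 * 1 / 10
R = 1849 / 10
R = 1849/10 m

1849/10 m


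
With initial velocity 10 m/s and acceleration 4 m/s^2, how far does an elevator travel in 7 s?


Given: v0 = 10 m/s, a = 4 m/s^2, t = 7 s
Using s = v0*t + (1/2)*a*t^2
s = 10*7 + (1/2)*4*7^2
s = 70 + (1/2)*196
s = 70 + 98
s = 168

168 m


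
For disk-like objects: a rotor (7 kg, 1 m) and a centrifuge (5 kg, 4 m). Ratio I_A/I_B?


Given: M1=7 kg, R1=1 m, M2=5 kg, R2=4 m
For a disk: I = (1/2)*M*R^2, so I_A/I_B = (M1*R1^2)/(M2*R2^2)
M1*R1^2 = 7*1 = 7
M2*R2^2 = 5*16 = 80
I_A/I_B = 7/80 = 7/80

7/80


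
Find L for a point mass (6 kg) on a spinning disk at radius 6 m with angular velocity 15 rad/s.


Given: m = 6 kg, r = 6 m, omega = 15 rad/s
For a point mass: I = m*r^2
I = 6*6^2 = 6*36 = 216
L = I*omega = 216*15
L = 3240 kg*m^2/s

3240 kg*m^2/s


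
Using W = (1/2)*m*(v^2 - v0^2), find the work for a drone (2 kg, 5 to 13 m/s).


Given: m = 2 kg, v0 = 5 m/s, v = 13 m/s
Using W = (1/2)*m*(v^2 - v0^2)
v^2 = 13^2 = 169
v0^2 = 5^2 = 25
v^2 - v0^2 = 169 - 25 = 144
W = (1/2)*2*144 = 144 J

144 J


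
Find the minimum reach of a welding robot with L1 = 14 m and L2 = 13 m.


Given: L1 = 14 m, L2 = 13 m
For a 2-link planar arm, min reach = |L1 - L2| (second link folded back)
Min reach = |14 - 13|
Min reach = 1 m

1 m


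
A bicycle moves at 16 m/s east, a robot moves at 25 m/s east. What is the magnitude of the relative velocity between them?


Given: v_A = 16 m/s east, v_B = 25 m/s east
Both move in the same direction; relative speed = |v_A - v_B|
|16 - 25| = |-9|
= 9 m/s

9 m/s


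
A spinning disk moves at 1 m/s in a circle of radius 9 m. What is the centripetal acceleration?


Given: v = 1 m/s, r = 9 m
Using a_c = v^2 / r
a_c = 1^2 / 9
a_c = 1 / 9
a_c = 1/9 m/s^2

1/9 m/s^2


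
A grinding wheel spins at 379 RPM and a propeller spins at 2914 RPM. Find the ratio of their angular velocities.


Given: RPM_A = 379, RPM_B = 2914
omega = 2*pi*RPM/60, so omega_A/omega_B = RPM_A / RPM_B
omega_A/omega_B = 379 / 2914
omega_A/omega_B = 379/2914

379/2914


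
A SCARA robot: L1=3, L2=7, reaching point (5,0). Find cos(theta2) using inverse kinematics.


Given: L1 = 3, L2 = 7, target (x, y) = (5, 0)
Using cos(theta2) = (x^2 + y^2 - L1^2 - L2^2) / (2*L1*L2)
x^2 + y^2 = 5^2 + 0 = 25
L1^2 + L2^2 = 9 + 49 = 58
Numerator = 25 - 58 = -33
Denominator = 2*3*7 = 42
cos(theta2) = -33/42 = -11/14

-11/14


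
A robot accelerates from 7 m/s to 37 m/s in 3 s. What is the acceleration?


Given: initial velocity v0 = 7 m/s, final velocity v = 37 m/s, time t = 3 s
Using a = (v - v0) / t
a = (37 - 7) / 3
a = 30 / 3
a = 10 m/s^2

10 m/s^2


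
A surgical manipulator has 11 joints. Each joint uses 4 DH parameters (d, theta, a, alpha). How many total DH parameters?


Given: 11 joints, 4 DH parameters per joint (d, theta, a, alpha)
Total DH parameters = number_of_joints * 4
Total = 11 * 4
Total = 44

44


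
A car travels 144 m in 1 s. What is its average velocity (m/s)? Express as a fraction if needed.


Given: distance d = 144 m, time t = 1 s
Using v = d / t
v = 144 / 1
v = 144 m/s

144 m/s


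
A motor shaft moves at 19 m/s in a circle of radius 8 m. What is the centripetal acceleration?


Given: v = 19 m/s, r = 8 m
Using a_c = v^2 / r
a_c = 19^2 / 8
a_c = 361 / 8
a_c = 361/8 m/s^2

361/8 m/s^2


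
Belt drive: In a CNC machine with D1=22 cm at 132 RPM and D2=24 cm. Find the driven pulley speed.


Given: D1 = 22 cm, w1 = 132 RPM, D2 = 24 cm
Using D1*w1 = D2*w2
w2 = D1*w1 / D2
w2 = 22*132 / 24
w2 = 2904 / 24
w2 = 121 RPM

121 RPM


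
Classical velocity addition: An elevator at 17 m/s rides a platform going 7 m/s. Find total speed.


Given: object velocity = 17 m/s, platform velocity = 7 m/s (same direction)
Using classical velocity addition: v_total = v_object + v_platform
v_total = 17 + 7
v_total = 24 m/s

24 m/s


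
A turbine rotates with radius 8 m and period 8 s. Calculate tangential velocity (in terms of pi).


Given: radius r = 8 m, period T = 8 s
Using v = 2*pi*r / T
v = 2*pi*8 / 8
v = 16*pi / 8
v = 2*pi m/s

2*pi m/s


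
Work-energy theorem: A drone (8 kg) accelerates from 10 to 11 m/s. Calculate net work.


Given: m = 8 kg, v0 = 10 m/s, v = 11 m/s
Using W = (1/2)*m*(v^2 - v0^2)
v^2 = 11^2 = 121
v0^2 = 10^2 = 100
v^2 - v0^2 = 121 - 100 = 21
W = (1/2)*8*21 = 84 J

84 J


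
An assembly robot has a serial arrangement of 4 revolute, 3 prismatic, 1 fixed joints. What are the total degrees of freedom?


Given: serial robot with 4 revolute, 3 prismatic, 1 fixed joints
DOF contribution per joint type: revolute=1, prismatic=1, spherical=3, fixed=0
DOF = 4*1 + 3*1 + 1*0
DOF = 7

7


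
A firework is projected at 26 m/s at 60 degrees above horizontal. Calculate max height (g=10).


Given: v0 = 26 m/s, theta = 60 deg, g = 10 m/s^2
sin^2(60) = 3/4
Using H = v0^2 * sin^2(theta) / (2*g)
H = 26^2 * 3/4 / (2*10)
H = 676 * 3/4 / 20
H = 507 / 20
H = 507/20 m

507/20 m


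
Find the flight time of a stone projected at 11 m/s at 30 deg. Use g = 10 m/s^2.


Given: v0 = 11 m/s, theta = 30 deg, g = 10 m/s^2
sin(30) = 1/2
Using T = 2*v0*sin(theta) / g
T = 2*11*1/2 / 10
T = 11 / 10
T = 11/10 s

11/10 s


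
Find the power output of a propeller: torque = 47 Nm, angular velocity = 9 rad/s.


Given: tau = 47 Nm, omega = 9 rad/s
Using P = tau * omega
P = 47 * 9
P = 423 W

423 W


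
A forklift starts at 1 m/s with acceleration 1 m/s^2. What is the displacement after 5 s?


Given: v0 = 1 m/s, a = 1 m/s^2, t = 5 s
Using s = v0*t + (1/2)*a*t^2
s = 1*5 + (1/2)*1*5^2
s = 5 + (1/2)*25
s = 5 + 25/2
s = 35/2

35/2 m


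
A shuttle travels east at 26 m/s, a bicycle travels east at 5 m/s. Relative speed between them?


Given: v_A = 26 m/s east, v_B = 5 m/s east
Both move in the same direction; relative speed = |v_A - v_B|
|26 - 5| = |21|
= 21 m/s

21 m/s


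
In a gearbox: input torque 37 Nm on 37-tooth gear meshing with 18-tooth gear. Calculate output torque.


Given: N1 = 37, N2 = 18, T1 = 37 Nm
Using T2/T1 = N2/N1
T2 = T1 * N2 / N1
T2 = 37 * 18 / 37
T2 = 666 / 37
T2 = 18 Nm

18 Nm


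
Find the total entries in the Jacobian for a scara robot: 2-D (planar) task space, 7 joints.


Given: task space dimension = 2, joints = 7
Jacobian is a 2 x 7 matrix
Total entries = rows * columns
Total = 2 * 7
Total = 14

14


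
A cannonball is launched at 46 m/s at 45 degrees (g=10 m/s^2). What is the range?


Given: v0 = 46 m/s, theta = 45 deg, g = 10 m/s^2
sin(2*45) = sin(90) = 1
Using R = v0^2 * sin(2*theta) / g
R = 46^2 * 1 / 10
R = 2116 / 10
R = 1058/5 m

1058/5 m


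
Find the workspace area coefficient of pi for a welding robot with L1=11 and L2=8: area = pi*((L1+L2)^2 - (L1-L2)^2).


Given: L1 = 11, L2 = 8
(L1+L2)^2 = (19)^2 = 361
(L1-L2)^2 = (3)^2 = 9
Difference = 361 - 9 = 352
This equals 4*L1*L2 = 4*11*8 = 352
Workspace area = 352*pi

352


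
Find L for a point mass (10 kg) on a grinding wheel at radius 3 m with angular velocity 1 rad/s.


Given: m = 10 kg, r = 3 m, omega = 1 rad/s
For a point mass: I = m*r^2
I = 10*3^2 = 10*9 = 90
L = I*omega = 90*1
L = 90 kg*m^2/s

90 kg*m^2/s


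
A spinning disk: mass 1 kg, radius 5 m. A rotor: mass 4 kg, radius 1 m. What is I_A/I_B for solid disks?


Given: M1=1 kg, R1=5 m, M2=4 kg, R2=1 m
For a disk: I = (1/2)*M*R^2, so I_A/I_B = (M1*R1^2)/(M2*R2^2)
M1*R1^2 = 1*25 = 25
M2*R2^2 = 4*1 = 4
I_A/I_B = 25/4 = 25/4

25/4


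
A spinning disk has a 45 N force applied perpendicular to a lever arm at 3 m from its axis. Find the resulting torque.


Given: F = 45 N, r = 3 m, angle = 90 deg (perpendicular)
Using tau = F * r * sin(90)
sin(90) = 1
tau = 45 * 3 * 1
tau = 135 Nm

135 Nm


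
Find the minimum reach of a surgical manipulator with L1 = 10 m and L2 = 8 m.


Given: L1 = 10 m, L2 = 8 m
For a 2-link planar arm, min reach = |L1 - L2| (second link folded back)
Min reach = |10 - 8|
Min reach = 2 m

2 m


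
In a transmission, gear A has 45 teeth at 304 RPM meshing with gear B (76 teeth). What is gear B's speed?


Given: N1 = 45 teeth, w1 = 304 RPM, N2 = 76 teeth
Using N1*w1 = N2*w2
w2 = N1*w1 / N2
w2 = 45*304 / 76
w2 = 13680 / 76
w2 = 180 RPM

180 RPM


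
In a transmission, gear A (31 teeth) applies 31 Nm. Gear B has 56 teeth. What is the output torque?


Given: N1 = 31, N2 = 56, T1 = 31 Nm
Using T2/T1 = N2/N1
T2 = T1 * N2 / N1
T2 = 31 * 56 / 31
T2 = 1736 / 31
T2 = 56 Nm

56 Nm


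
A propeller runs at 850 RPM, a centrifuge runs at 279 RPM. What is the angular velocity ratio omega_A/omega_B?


Given: RPM_A = 850, RPM_B = 279
omega = 2*pi*RPM/60, so omega_A/omega_B = RPM_A / RPM_B
omega_A/omega_B = 850 / 279
omega_A/omega_B = 850/279

850/279


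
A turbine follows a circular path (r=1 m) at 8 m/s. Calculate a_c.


Given: v = 8 m/s, r = 1 m
Using a_c = v^2 / r
a_c = 8^2 / 1
a_c = 64 / 1
a_c = 64 m/s^2

64 m/s^2


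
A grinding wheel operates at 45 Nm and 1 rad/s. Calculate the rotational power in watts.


Given: tau = 45 Nm, omega = 1 rad/s
Using P = tau * omega
P = 45 * 1
P = 45 W

45 W


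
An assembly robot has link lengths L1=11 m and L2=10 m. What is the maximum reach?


Given: L1 = 11 m, L2 = 10 m
For a 2-link planar arm, max reach = L1 + L2 (fully extended)
Max reach = 11 + 10
Max reach = 21 m

21 m


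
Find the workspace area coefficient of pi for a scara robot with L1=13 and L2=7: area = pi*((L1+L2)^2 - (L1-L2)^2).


Given: L1 = 13, L2 = 7
(L1+L2)^2 = (20)^2 = 400
(L1-L2)^2 = (6)^2 = 36
Difference = 400 - 36 = 364
This equals 4*L1*L2 = 4*13*7 = 364
Workspace area = 364*pi

364


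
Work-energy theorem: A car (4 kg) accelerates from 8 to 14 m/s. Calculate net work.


Given: m = 4 kg, v0 = 8 m/s, v = 14 m/s
Using W = (1/2)*m*(v^2 - v0^2)
v^2 = 14^2 = 196
v0^2 = 8^2 = 64
v^2 - v0^2 = 196 - 64 = 132
W = (1/2)*4*132 = 264 J

264 J


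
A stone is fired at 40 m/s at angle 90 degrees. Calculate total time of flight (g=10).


Given: v0 = 40 m/s, theta = 90 deg, g = 10 m/s^2
sin(90) = 1
Using T = 2*v0*sin(theta) / g
T = 2*40*1 / 10
T = 80 / 10
T = 8 s

8 s


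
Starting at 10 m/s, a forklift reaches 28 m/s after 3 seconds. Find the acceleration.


Given: initial velocity v0 = 10 m/s, final velocity v = 28 m/s, time t = 3 s
Using a = (v - v0) / t
a = (28 - 10) / 3
a = 18 / 3
a = 6 m/s^2

6 m/s^2


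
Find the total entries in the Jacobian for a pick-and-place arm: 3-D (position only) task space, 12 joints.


Given: task space dimension = 3, joints = 12
Jacobian is a 3 x 12 matrix
Total entries = rows * columns
Total = 3 * 12
Total = 36

36


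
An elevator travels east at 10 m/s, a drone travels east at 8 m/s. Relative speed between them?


Given: v_A = 10 m/s east, v_B = 8 m/s east
Both move in the same direction; relative speed = |v_A - v_B|
|10 - 8| = |2|
= 2 m/s

2 m/s


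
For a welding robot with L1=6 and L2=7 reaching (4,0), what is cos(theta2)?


Given: L1 = 6, L2 = 7, target (x, y) = (4, 0)
Using cos(theta2) = (x^2 + y^2 - L1^2 - L2^2) / (2*L1*L2)
x^2 + y^2 = 4^2 + 0 = 16
L1^2 + L2^2 = 36 + 49 = 85
Numerator = 16 - 85 = -69
Denominator = 2*6*7 = 84
cos(theta2) = -69/84 = -23/28

-23/28


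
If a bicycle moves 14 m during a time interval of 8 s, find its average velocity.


Given: distance d = 14 m, time t = 8 s
Using v = d / t
v = 14 / 8
v = 7/4 m/s

7/4 m/s


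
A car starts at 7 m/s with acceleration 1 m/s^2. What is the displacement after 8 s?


Given: v0 = 7 m/s, a = 1 m/s^2, t = 8 s
Using s = v0*t + (1/2)*a*t^2
s = 7*8 + (1/2)*1*8^2
s = 56 + (1/2)*64
s = 56 + 32
s = 88

88 m


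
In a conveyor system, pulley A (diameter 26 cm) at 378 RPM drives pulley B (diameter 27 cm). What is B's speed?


Given: D1 = 26 cm, w1 = 378 RPM, D2 = 27 cm
Using D1*w1 = D2*w2
w2 = D1*w1 / D2
w2 = 26*378 / 27
w2 = 9828 / 27
w2 = 364 RPM

364 RPM


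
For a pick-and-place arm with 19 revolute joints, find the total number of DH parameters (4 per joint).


Given: 19 joints, 4 DH parameters per joint (d, theta, a, alpha)
Total DH parameters = number_of_joints * 4
Total = 19 * 4
Total = 76

76


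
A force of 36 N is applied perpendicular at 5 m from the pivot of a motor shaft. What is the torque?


Given: F = 36 N, r = 5 m, angle = 90 deg (perpendicular)
Using tau = F * r * sin(90)
sin(90) = 1
tau = 36 * 5 * 1
tau = 180 Nm

180 Nm


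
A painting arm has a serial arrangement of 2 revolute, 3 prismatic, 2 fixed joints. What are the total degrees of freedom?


Given: serial robot with 2 revolute, 3 prismatic, 2 fixed joints
DOF contribution per joint type: revolute=1, prismatic=1, spherical=3, fixed=0
DOF = 2*1 + 3*1 + 2*0
DOF = 5

5


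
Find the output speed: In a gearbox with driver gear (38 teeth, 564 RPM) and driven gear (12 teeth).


Given: N1 = 38 teeth, w1 = 564 RPM, N2 = 12 teeth
Using N1*w1 = N2*w2
w2 = N1*w1 / N2
w2 = 38*564 / 12
w2 = 21432 / 12
w2 = 1786 RPM

1786 RPM


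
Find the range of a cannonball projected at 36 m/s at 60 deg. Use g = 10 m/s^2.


Given: v0 = 36 m/s, theta = 60 deg, g = 10 m/s^2
sin(2*60) = sin(120) = sqrt(3)/2
Using R = v0^2 * sin(2*theta) / g
R = 36^2 * (sqrt(3)/2) / 10
R = 1296 * sqrt(3) / 20
R = 324/5*sqrt(3) m

324/5*sqrt(3) m


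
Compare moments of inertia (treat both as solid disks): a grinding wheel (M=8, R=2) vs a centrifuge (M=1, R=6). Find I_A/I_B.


Given: M1=8 kg, R1=2 m, M2=1 kg, R2=6 m
For a disk: I = (1/2)*M*R^2, so I_A/I_B = (M1*R1^2)/(M2*R2^2)
M1*R1^2 = 8*4 = 32
M2*R2^2 = 1*36 = 36
I_A/I_B = 32/36 = 8/9

8/9


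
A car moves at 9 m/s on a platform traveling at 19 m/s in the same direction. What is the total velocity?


Given: object velocity = 9 m/s, platform velocity = 19 m/s (same direction)
Using classical velocity addition: v_total = v_object + v_platform
v_total = 9 + 19
v_total = 28 m/s

28 m/s


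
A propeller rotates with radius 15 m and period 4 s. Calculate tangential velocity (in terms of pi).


Given: radius r = 15 m, period T = 4 s
Using v = 2*pi*r / T
v = 2*pi*15 / 4
v = 30*pi / 4
v = 15/2*pi m/s

15/2*pi m/s


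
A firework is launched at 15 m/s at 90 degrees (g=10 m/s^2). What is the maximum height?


Given: v0 = 15 m/s, theta = 90 deg, g = 10 m/s^2
sin^2(90) = 1
Using H = v0^2 * sin^2(theta) / (2*g)
H = 15^2 * 1 / (2*10)
H = 225 * 1 / 20
H = 225 / 20
H = 45/4 m

45/4 m


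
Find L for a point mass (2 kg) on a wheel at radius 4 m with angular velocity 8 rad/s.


Given: m = 2 kg, r = 4 m, omega = 8 rad/s
For a point mass: I = m*r^2
I = 2*4^2 = 2*16 = 32
L = I*omega = 32*8
L = 256 kg*m^2/s

256 kg*m^2/s


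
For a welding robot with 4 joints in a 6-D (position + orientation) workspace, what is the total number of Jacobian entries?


Given: task space dimension = 6, joints = 4
Jacobian is a 6 x 4 matrix
Total entries = rows * columns
Total = 6 * 4
Total = 24

24


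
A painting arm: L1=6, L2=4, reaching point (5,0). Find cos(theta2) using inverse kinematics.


Given: L1 = 6, L2 = 4, target (x, y) = (5, 0)
Using cos(theta2) = (x^2 + y^2 - L1^2 - L2^2) / (2*L1*L2)
x^2 + y^2 = 5^2 + 0 = 25
L1^2 + L2^2 = 36 + 16 = 52
Numerator = 25 - 52 = -27
Denominator = 2*6*4 = 48
cos(theta2) = -27/48 = -9/16

-9/16


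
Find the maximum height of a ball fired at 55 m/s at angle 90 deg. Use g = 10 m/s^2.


Given: v0 = 55 m/s, theta = 90 deg, g = 10 m/s^2
sin^2(90) = 1
Using H = v0^2 * sin^2(theta) / (2*g)
H = 55^2 * 1 / (2*10)
H = 3025 * 1 / 20
H = 3025 / 20
H = 605/4 m

605/4 m


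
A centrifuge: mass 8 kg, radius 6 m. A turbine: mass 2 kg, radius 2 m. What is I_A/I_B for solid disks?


Given: M1=8 kg, R1=6 m, M2=2 kg, R2=2 m
For a disk: I = (1/2)*M*R^2, so I_A/I_B = (M1*R1^2)/(M2*R2^2)
M1*R1^2 = 8*36 = 288
M2*R2^2 = 2*4 = 8
I_A/I_B = 288/8 = 36

36


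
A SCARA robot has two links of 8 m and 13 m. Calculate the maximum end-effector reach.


Given: L1 = 8 m, L2 = 13 m
For a 2-link planar arm, max reach = L1 + L2 (fully extended)
Max reach = 8 + 13
Max reach = 21 m

21 m


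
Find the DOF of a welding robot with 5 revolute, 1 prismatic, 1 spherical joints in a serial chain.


Given: serial robot with 5 revolute, 1 prismatic, 1 spherical joints
DOF contribution per joint type: revolute=1, prismatic=1, spherical=3, fixed=0
DOF = 5*1 + 1*1 + 1*3
DOF = 9

9


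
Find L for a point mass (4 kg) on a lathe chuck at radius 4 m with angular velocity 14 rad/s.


Given: m = 4 kg, r = 4 m, omega = 14 rad/s
For a point mass: I = m*r^2
I = 4*4^2 = 4*16 = 64
L = I*omega = 64*14
L = 896 kg*m^2/s

896 kg*m^2/s


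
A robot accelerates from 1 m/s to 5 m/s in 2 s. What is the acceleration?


Given: initial velocity v0 = 1 m/s, final velocity v = 5 m/s, time t = 2 s
Using a = (v - v0) / t
a = (5 - 1) / 2
a = 4 / 2
a = 2 m/s^2

2 m/s^2


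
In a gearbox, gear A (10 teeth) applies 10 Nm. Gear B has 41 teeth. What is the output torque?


Given: N1 = 10, N2 = 41, T1 = 10 Nm
Using T2/T1 = N2/N1
T2 = T1 * N2 / N1
T2 = 10 * 41 / 10
T2 = 410 / 10
T2 = 41 Nm

41 Nm


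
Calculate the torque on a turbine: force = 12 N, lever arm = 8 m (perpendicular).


Given: F = 12 N, r = 8 m, angle = 90 deg (perpendicular)
Using tau = F * r * sin(90)
sin(90) = 1
tau = 12 * 8 * 1
tau = 96 Nm

96 Nm


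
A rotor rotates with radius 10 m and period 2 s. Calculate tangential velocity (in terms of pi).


Given: radius r = 10 m, period T = 2 s
Using v = 2*pi*r / T
v = 2*pi*10 / 2
v = 20*pi / 2
v = 10*pi m/s

10*pi m/s


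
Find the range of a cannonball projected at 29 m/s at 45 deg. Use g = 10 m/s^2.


Given: v0 = 29 m/s, theta = 45 deg, g = 10 m/s^2
sin(2*45) = sin(90) = 1
Using R = v0^2 * sin(2*theta) / g
R = 29^2 * 1 / 10
R = 841 / 10
R = 841/10 m

841/10 m


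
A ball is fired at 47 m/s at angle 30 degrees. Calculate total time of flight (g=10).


Given: v0 = 47 m/s, theta = 30 deg, g = 10 m/s^2
sin(30) = 1/2
Using T = 2*v0*sin(theta) / g
T = 2*47*1/2 / 10
T = 47 / 10
T = 47/10 s

47/10 s


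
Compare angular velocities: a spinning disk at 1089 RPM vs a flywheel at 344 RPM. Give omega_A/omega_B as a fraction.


Given: RPM_A = 1089, RPM_B = 344
omega = 2*pi*RPM/60, so omega_A/omega_B = RPM_A / RPM_B
omega_A/omega_B = 1089 / 344
omega_A/omega_B = 1089/344

1089/344


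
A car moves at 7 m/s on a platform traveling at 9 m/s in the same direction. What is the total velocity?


Given: object velocity = 7 m/s, platform velocity = 9 m/s (same direction)
Using classical velocity addition: v_total = v_object + v_platform
v_total = 7 + 9
v_total = 16 m/s

16 m/s


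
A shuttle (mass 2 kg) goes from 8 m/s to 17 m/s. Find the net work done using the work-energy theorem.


Given: m = 2 kg, v0 = 8 m/s, v = 17 m/s
Using W = (1/2)*m*(v^2 - v0^2)
v^2 = 17^2 = 289
v0^2 = 8^2 = 64
v^2 - v0^2 = 289 - 64 = 225
W = (1/2)*2*225 = 225 J

225 J


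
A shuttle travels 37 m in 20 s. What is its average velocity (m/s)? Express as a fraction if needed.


Given: distance d = 37 m, time t = 20 s
Using v = d / t
v = 37 / 20
v = 37/20 m/s

37/20 m/s


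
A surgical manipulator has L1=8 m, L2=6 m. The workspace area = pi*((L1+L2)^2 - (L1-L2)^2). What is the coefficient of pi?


Given: L1 = 8, L2 = 6
(L1+L2)^2 = (14)^2 = 196
(L1-L2)^2 = (2)^2 = 4
Difference = 196 - 4 = 192
This equals 4*L1*L2 = 4*8*6 = 192
Workspace area = 192*pi

192


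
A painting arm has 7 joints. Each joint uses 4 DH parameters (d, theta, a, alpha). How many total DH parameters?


Given: 7 joints, 4 DH parameters per joint (d, theta, a, alpha)
Total DH parameters = number_of_joints * 4
Total = 7 * 4
Total = 28

28


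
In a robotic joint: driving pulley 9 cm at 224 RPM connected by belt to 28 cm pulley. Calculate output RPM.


Given: D1 = 9 cm, w1 = 224 RPM, D2 = 28 cm
Using D1*w1 = D2*w2
w2 = D1*w1 / D2
w2 = 9*224 / 28
w2 = 2016 / 28
w2 = 72 RPM

72 RPM


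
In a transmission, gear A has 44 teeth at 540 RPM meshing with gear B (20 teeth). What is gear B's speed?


Given: N1 = 44 teeth, w1 = 540 RPM, N2 = 20 teeth
Using N1*w1 = N2*w2
w2 = N1*w1 / N2
w2 = 44*540 / 20
w2 = 23760 / 20
w2 = 1188 RPM

1188 RPM


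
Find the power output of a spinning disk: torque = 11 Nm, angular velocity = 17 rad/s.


Given: tau = 11 Nm, omega = 17 rad/s
Using P = tau * omega
P = 11 * 17
P = 187 W

187 W


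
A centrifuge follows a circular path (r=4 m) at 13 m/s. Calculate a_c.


Given: v = 13 m/s, r = 4 m
Using a_c = v^2 / r
a_c = 13^2 / 4
a_c = 169 / 4
a_c = 169/4 m/s^2

169/4 m/s^2


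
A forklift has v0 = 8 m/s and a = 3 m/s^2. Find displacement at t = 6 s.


Given: v0 = 8 m/s, a = 3 m/s^2, t = 6 s
Using s = v0*t + (1/2)*a*t^2
s = 8*6 + (1/2)*3*6^2
s = 48 + (1/2)*108
s = 48 + 54
s = 102

102 m


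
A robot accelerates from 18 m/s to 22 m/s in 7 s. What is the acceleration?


Given: initial velocity v0 = 18 m/s, final velocity v = 22 m/s, time t = 7 s
Using a = (v - v0) / t
a = (22 - 18) / 7
a = 4 / 7
a = 4/7 m/s^2

4/7 m/s^2


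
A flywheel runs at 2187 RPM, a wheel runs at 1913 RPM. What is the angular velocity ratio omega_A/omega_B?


Given: RPM_A = 2187, RPM_B = 1913
omega = 2*pi*RPM/60, so omega_A/omega_B = RPM_A / RPM_B
omega_A/omega_B = 2187 / 1913
omega_A/omega_B = 2187/1913

2187/1913


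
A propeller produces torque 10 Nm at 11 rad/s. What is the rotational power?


Given: tau = 10 Nm, omega = 11 rad/s
Using P = tau * omega
P = 10 * 11
P = 110 W

110 W


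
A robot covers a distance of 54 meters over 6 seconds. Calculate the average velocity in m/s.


Given: distance d = 54 m, time t = 6 s
Using v = d / t
v = 54 / 6
v = 9 m/s

9 m/s


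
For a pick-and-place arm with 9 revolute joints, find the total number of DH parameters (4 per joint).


Given: 9 joints, 4 DH parameters per joint (d, theta, a, alpha)
Total DH parameters = number_of_joints * 4
Total = 9 * 4
Total = 36

36


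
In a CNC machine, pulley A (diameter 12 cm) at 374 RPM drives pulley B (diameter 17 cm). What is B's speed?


Given: D1 = 12 cm, w1 = 374 RPM, D2 = 17 cm
Using D1*w1 = D2*w2
w2 = D1*w1 / D2
w2 = 12*374 / 17
w2 = 4488 / 17
w2 = 264 RPM

264 RPM


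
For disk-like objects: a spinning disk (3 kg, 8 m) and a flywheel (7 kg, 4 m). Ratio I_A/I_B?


Given: M1=3 kg, R1=8 m, M2=7 kg, R2=4 m
For a disk: I = (1/2)*M*R^2, so I_A/I_B = (M1*R1^2)/(M2*R2^2)
M1*R1^2 = 3*64 = 192
M2*R2^2 = 7*16 = 112
I_A/I_B = 192/112 = 12/7

12/7


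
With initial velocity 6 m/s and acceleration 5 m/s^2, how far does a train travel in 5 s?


Given: v0 = 6 m/s, a = 5 m/s^2, t = 5 s
Using s = v0*t + (1/2)*a*t^2
s = 6*5 + (1/2)*5*5^2
s = 30 + (1/2)*125
s = 30 + 125/2
s = 185/2

185/2 m


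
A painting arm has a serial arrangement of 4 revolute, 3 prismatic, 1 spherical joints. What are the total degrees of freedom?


Given: serial robot with 4 revolute, 3 prismatic, 1 spherical joints
DOF contribution per joint type: revolute=1, prismatic=1, spherical=3, fixed=0
DOF = 4*1 + 3*1 + 1*3
DOF = 10

10


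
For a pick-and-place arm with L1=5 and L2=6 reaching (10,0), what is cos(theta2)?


Given: L1 = 5, L2 = 6, target (x, y) = (10, 0)
Using cos(theta2) = (x^2 + y^2 - L1^2 - L2^2) / (2*L1*L2)
x^2 + y^2 = 10^2 + 0 = 100
L1^2 + L2^2 = 25 + 36 = 61
Numerator = 100 - 61 = 39
Denominator = 2*5*6 = 60
cos(theta2) = 39/60 = 13/20

13/20


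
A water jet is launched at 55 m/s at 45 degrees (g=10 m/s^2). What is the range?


Given: v0 = 55 m/s, theta = 45 deg, g = 10 m/s^2
sin(2*45) = sin(90) = 1
Using R = v0^2 * sin(2*theta) / g
R = 55^2 * 1 / 10
R = 3025 / 10
R = 605/2 m

605/2 m


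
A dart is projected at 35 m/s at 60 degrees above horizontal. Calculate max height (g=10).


Given: v0 = 35 m/s, theta = 60 deg, g = 10 m/s^2
sin^2(60) = 3/4
Using H = v0^2 * sin^2(theta) / (2*g)
H = 35^2 * 3/4 / (2*10)
H = 1225 * 3/4 / 20
H = 3675/4 / 20
H = 735/16 m

735/16 m


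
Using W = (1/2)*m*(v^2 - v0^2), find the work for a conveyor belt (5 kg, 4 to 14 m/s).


Given: m = 5 kg, v0 = 4 m/s, v = 14 m/s
Using W = (1/2)*m*(v^2 - v0^2)
v^2 = 14^2 = 196
v0^2 = 4^2 = 16
v^2 - v0^2 = 196 - 16 = 180
W = (1/2)*5*180 = 450 J

450 J


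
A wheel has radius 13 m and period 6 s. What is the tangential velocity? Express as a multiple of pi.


Given: radius r = 13 m, period T = 6 s
Using v = 2*pi*r / T
v = 2*pi*13 / 6
v = 26*pi / 6
v = 13/3*pi m/s

13/3*pi m/s


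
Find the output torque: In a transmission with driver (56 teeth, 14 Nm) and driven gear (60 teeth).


Given: N1 = 56, N2 = 60, T1 = 14 Nm
Using T2/T1 = N2/N1
T2 = T1 * N2 / N1
T2 = 14 * 60 / 56
T2 = 840 / 56
T2 = 15 Nm

15 Nm


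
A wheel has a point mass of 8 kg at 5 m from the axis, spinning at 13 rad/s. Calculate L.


Given: m = 8 kg, r = 5 m, omega = 13 rad/s
For a point mass: I = m*r^2
I = 8*5^2 = 8*25 = 200
L = I*omega = 200*13
L = 2600 kg*m^2/s

2600 kg*m^2/s


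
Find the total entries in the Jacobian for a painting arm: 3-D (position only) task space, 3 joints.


Given: task space dimension = 3, joints = 3
Jacobian is a 3 x 3 matrix
Total entries = rows * columns
Total = 3 * 3
Total = 9

9
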